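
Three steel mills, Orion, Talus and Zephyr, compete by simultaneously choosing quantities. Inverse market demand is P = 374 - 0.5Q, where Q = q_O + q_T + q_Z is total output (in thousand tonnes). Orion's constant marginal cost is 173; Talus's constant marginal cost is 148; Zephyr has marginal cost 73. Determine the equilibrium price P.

192

Orion's profit: π_O = (374 - 0.5Q)q_O - (173q_O). Setting ∂π_O/∂q_O = 0: 201 - q_O - (1/2)(q_T + q_Z) = 0.
Talus's first-order condition: 226 - q_T - (1/2)(q_O + q_Z) = 0.
Zephyr's profit: π_Z = (374 - 0.5Q)q_Z - (73q_Z). Setting ∂π_Z/∂q_Z = 0: 301 - q_Z - (1/2)(q_O + q_T) = 0.
Adding the 3 first-order conditions: 728 − 2Q = 0, so Q = 364.
Back-substituting: q_O = (201 − 182)/(1/2) = 38, q_T = (226 − 182)/(1/2) = 88, q_Z = (301 − 182)/(1/2) = 238.
Total output Q = 364, so price P = 374 - (1/2)·364 = 192.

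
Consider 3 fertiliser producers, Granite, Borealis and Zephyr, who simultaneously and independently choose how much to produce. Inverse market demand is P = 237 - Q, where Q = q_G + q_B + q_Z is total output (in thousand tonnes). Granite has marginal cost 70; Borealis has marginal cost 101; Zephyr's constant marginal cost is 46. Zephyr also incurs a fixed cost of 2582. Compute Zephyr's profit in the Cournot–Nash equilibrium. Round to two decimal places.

Granite's profit: π_G = (237 - Q)q_G - (70q_G). Setting ∂π_G/∂q_G = 0: 167 - 2q_G - (q_B + q_Z) = 0.
Borealis's profit: π_B = (237 - Q)q_B - (101q_B). Setting ∂π_B/∂q_B = 0: 136 - 2q_B - (q_G + q_Z) = 0.
Zephyr's first-order condition: 191 - 2q_Z - (q_G + q_B) = 0.
Adding the 3 first-order conditions: 494 − 4Q = 0, so Q = 247/2.
Back-substituting: q_G = (167 − 247/2) = 87/2, q_B = (136 − 247/2) = 25/2, q_Z = (191 − 247/2) = 135/2.
Price P = 237 - 247/2 = 227/2.
Zephyr's profit: (227/2 - 46)·(135/2) - 2582 = 1974.2500.

1974.25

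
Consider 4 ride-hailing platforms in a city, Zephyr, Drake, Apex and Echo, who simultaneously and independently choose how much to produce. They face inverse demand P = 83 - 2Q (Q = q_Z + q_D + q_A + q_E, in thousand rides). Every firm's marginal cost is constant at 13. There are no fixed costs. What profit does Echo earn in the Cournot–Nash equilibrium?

98

A representative firm's profit is π_i = q_i(83 - 2Q) - 13q_i.
First-order condition (treating rivals' output as given): 70 - 4q_i - 2·Σ_{j≠i} q_j = 0.
With identical firms every q_j equals q_i, so Σ_{j≠i} q_j = 3q_i and 70 = 10q_i, giving q_i = 7.
Price P = 83 - 2·28 = 27.
Echo's profit: (27 - 13)·7 = 98.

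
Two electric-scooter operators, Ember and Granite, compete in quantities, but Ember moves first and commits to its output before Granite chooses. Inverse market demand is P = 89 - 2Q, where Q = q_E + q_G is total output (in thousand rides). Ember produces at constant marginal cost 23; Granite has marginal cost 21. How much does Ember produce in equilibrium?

16

The follower Granite best-responds to any q_E: π_G = (89 - 2Q)q_G - 21q_G.
Setting the follower's marginal profit to zero, 68 - 2q_E - 4q_G = 0, i.e. q_G = (68 - 2q_E)/4.
Ember substitutes q_G(q_E) into its own profit: π_E = q_E(89 - 2q_E - (68 - 2q_E)/2) - 23q_E = (55 - q_E)q_E - 23q_E.
Maximising: ∂π_E/∂q_E = 32 - 2q_E = 0, giving q_E = 16.
Then q_G = (68 - 2·16)/4 = 9.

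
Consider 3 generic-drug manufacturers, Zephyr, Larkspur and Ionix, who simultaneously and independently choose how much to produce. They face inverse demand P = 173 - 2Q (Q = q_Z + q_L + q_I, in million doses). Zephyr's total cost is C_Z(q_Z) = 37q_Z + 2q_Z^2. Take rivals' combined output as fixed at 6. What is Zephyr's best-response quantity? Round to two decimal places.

With rivals' combined output fixed at 6, Zephyr's profit is π_Z = (173 - 2·6 - 2q_Z)q_Z - (37q_Z + 2q_Z²) = (161 - 2q_Z)q_Z - (37q_Z + 2q_Z²).
∂π_Z/∂q_Z = 124 - 8q_Z = 0, so q_Z = 31/2.

15.50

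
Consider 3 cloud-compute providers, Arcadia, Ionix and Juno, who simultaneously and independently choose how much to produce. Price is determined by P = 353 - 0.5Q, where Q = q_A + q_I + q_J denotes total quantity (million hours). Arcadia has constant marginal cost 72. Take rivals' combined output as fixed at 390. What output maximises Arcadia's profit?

With rivals' combined output fixed at 390, Arcadia's profit is π_A = (353 - (1/2)·390 - (1/2)q_A)q_A - (72q_A) = (158 - (1/2)q_A)q_A - (72q_A).
∂π_A/∂q_A = 86 - q_A = 0, so q_A = 86.

86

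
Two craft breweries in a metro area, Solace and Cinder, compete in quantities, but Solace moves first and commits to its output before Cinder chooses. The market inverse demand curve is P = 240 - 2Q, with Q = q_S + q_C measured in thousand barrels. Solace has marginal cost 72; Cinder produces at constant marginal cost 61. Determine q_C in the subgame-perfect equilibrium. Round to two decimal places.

The follower Cinder best-responds to any q_S: π_C = (240 - 2Q)q_C - 61q_C.
Follower FOC: 179 - 2q_S - 4q_C = 0, so q_C(q_S) = (179 - 2q_S)/4.
Solace substitutes q_C(q_S) into its own profit: π_S = q_S(240 - 2q_S - (179 - 2q_S)/2) - 72q_S = (301/2 - q_S)q_S - 72q_S.
Maximising: ∂π_S/∂q_S = 157/2 - 2q_S = 0, giving q_S = 157/4.
Then q_C = (179 - 2·(157/4))/4 = 201/8.

25.13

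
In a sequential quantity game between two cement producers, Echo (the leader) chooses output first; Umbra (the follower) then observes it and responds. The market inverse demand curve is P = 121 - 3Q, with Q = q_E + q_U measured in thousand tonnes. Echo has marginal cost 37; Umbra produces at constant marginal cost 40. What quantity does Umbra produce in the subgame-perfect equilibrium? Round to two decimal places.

Solve by backward induction. Given q_E, the follower Umbra maximises π_U = (121 - 3q_E - 3q_U)q_U - 40q_U.
Follower FOC: 81 - 3q_E - 6q_U = 0, so q_U(q_E) = (81 - 3q_E)/6.
Echo substitutes q_U(q_E) into its own profit: π_E = q_E(121 - 3q_E - (81 - 3q_E)/2) - 37q_E = (161/2 - (3/2)q_E)q_E - 37q_E.
Leader FOC: 87/2 - 3q_E = 0, so q_E = 29/2.
Then q_U = (81 - 3·(29/2))/6 = 25/4.

6.25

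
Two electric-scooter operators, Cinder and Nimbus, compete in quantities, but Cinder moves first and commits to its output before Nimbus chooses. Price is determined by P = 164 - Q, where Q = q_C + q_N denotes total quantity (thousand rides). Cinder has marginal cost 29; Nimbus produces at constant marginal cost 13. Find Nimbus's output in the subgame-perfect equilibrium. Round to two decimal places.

The follower Nimbus best-responds to any q_C: π_N = (164 - Q)q_N - 13q_N.
∂π_N/∂q_N = 151 - q_C - 2q_N = 0 gives the reaction function q_N = (151 - q_C)/2.
Cinder substitutes q_N(q_C) into its own profit: π_C = q_C(164 - q_C - (151 - q_C)/2) - 29q_C = (177/2 - (1/2)q_C)q_C - 29q_C.
Maximising: ∂π_C/∂q_C = 119/2 - q_C = 0, giving q_C = 119/2.
Then q_N = (151 - 119/2)/2 = 183/4.

45.75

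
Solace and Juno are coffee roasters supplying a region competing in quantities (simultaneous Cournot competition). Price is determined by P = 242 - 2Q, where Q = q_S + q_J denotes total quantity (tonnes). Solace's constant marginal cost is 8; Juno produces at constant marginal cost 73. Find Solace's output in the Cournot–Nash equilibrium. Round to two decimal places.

Solace's profit: π_S = (242 - 2Q)q_S - (8q_S). Setting ∂π_S/∂q_S = 0: 234 - 4q_S - 2(q_J) = 0.
Juno's profit: π_J = (242 - 2Q)q_J - (73q_J). Setting ∂π_J/∂q_J = 0: 169 - 4q_J - 2(q_S) = 0.
Rearranging gives the reaction functions q_S = (234 - 2q_J)/4 and q_J = (169 - 2q_S)/4.
Solving the pair: q_S = 299/6, q_J = 52/3.

49.83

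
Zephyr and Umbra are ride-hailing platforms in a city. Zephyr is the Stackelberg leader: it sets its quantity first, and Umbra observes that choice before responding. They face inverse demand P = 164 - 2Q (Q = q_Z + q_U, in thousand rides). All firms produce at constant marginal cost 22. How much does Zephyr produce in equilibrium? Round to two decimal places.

The follower Umbra best-responds to any q_Z: π_U = (164 - 2Q)q_U - 22q_U.
Follower FOC: 142 - 2q_Z - 4q_U = 0, so q_U(q_Z) = (142 - 2q_Z)/4.
Zephyr substitutes q_U(q_Z) into its own profit: π_Z = q_Z(164 - 2q_Z - (142 - 2q_Z)/2) - 22q_Z = (93 - q_Z)q_Z - 22q_Z.
Leader FOC: 71 - 2q_Z = 0, so q_Z = 71/2.
Then q_U = (142 - 2·(71/2))/4 = 71/4.

35.50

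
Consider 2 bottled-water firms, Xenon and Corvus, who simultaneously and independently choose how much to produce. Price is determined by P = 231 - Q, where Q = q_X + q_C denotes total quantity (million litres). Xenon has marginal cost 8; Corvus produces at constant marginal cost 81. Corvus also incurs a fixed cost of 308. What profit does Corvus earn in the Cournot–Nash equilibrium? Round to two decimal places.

350.78

Xenon's profit: π_X = (231 - Q)q_X - (8q_X). Setting ∂π_X/∂q_X = 0: 223 - 2q_X - (q_C) = 0.
Corvus's profit: π_C = (231 - Q)q_C - (81q_C). Setting ∂π_C/∂q_C = 0: 150 - 2q_C - (q_X) = 0.
Rearranging gives the reaction functions q_X = (223 - q_C)/2 and q_C = (150 - q_X)/2.
Solving the pair: q_X = 296/3, q_C = 77/3.
Price P = 231 - 373/3 = 320/3.
Corvus's profit: (320/3 - 81)·(77/3) - 308 = 350.7778.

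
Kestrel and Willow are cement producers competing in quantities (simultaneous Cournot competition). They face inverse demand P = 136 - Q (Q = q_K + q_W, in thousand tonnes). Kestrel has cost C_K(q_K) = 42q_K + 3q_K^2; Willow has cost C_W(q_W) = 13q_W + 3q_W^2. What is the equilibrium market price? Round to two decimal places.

Kestrel's profit: π_K = (136 - Q)q_K - (42q_K + 3q_K²). Setting ∂π_K/∂q_K = 0: 94 - 8q_K - (q_W) = 0.
Willow's first-order condition: 123 - 8q_W - (q_K) = 0.
Rearranging gives the reaction functions q_K = (94 - q_W)/8 and q_W = (123 - q_K)/8.
Substituting one into the other gives q_K = 629/63 and q_W = 890/63.
Total output Q = 217/9, so price P = 136 - 217/9 = 1007/9.

111.89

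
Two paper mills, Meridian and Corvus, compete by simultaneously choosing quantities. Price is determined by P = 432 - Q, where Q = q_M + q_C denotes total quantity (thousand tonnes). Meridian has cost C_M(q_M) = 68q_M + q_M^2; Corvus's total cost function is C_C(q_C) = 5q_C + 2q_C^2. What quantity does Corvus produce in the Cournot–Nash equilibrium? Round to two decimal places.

Meridian's profit: π_M = (432 - Q)q_M - (68q_M + q_M²). Setting ∂π_M/∂q_M = 0: 364 - 4q_M - (q_C) = 0.
Corvus's profit: π_C = (432 - Q)q_C - (5q_C + 2q_C²). Setting ∂π_C/∂q_C = 0: 427 - 6q_C - (q_M) = 0.
So q_M = (364 - q_C)/4 and q_C = (427 - q_M)/6.
Substituting one into the other gives q_M = 1757/23 and q_C = 1344/23.

58.43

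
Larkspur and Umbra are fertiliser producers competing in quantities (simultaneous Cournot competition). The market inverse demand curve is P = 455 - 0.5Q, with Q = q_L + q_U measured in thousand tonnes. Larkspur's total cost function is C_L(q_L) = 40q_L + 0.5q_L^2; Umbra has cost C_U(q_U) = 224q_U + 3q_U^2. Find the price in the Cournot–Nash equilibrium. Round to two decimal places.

344.31

Larkspur's profit: π_L = (455 - 0.5Q)q_L - (40q_L + (1/2)q_L²). Setting ∂π_L/∂q_L = 0: 415 - 2q_L - (1/2)(q_U) = 0.
Umbra's profit: π_U = (455 - 0.5Q)q_U - (224q_U + 3q_U²). Setting ∂π_U/∂q_U = 0: 231 - 7q_U - (1/2)(q_L) = 0.
So q_L = (415 - (1/2)q_U)/2 and q_U = (231 - (1/2)q_L)/7.
Solving the pair: q_L = 202.8727, q_U = 1018/55.
Total output Q = 221.3818, so price P = 455 - (1/2)·221.3818 = 344.3091.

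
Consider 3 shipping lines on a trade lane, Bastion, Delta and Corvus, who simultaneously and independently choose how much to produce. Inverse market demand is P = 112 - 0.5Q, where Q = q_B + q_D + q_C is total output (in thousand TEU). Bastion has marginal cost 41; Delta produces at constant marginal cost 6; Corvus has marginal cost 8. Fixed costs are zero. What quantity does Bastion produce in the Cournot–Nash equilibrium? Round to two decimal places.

1.50

Bastion's profit: π_B = (112 - 0.5Q)q_B - (41q_B). Setting ∂π_B/∂q_B = 0: 71 - q_B - (1/2)(q_D + q_C) = 0.
Delta's first-order condition: 106 - q_D - (1/2)(q_B + q_C) = 0.
Corvus's profit: π_C = (112 - 0.5Q)q_C - (8q_C). Setting ∂π_C/∂q_C = 0: 104 - q_C - (1/2)(q_B + q_D) = 0.
Summing all 3 equations gives 281 − 2Q = 0, hence Q = 281/2.
Back-substituting: q_B = (71 − 281/4)/(1/2) = 3/2, q_D = (106 − 281/4)/(1/2) = 143/2, q_C = (104 − 281/4)/(1/2) = 135/2.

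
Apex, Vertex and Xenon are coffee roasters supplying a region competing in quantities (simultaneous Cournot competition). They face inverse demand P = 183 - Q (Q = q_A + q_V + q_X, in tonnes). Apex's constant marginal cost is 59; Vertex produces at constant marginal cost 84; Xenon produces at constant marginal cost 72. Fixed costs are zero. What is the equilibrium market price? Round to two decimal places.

99.50

Apex's profit: π_A = (183 - Q)q_A - (59q_A). Setting ∂π_A/∂q_A = 0: 124 - 2q_A - (q_V + q_X) = 0.
Vertex's first-order condition: 99 - 2q_V - (q_A + q_X) = 0.
Xenon's first-order condition: 111 - 2q_X - (q_A + q_V) = 0.
Adding the 3 conditions: 334 − 2Q − 2Q = 0, i.e. Q = 167/2.
Back-substituting: q_A = (124 − 167/2) = 81/2, q_V = (99 − 167/2) = 31/2, q_X = (111 − 167/2) = 55/2.
Total output Q = 167/2, so price P = 183 - 167/2 = 199/2.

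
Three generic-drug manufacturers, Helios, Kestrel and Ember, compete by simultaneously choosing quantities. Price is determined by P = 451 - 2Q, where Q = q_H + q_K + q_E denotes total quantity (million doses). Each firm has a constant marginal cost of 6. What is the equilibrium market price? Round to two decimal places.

117.25

A representative firm's profit is π_i = q_i(451 - 2Q) - 6q_i.
First-order condition (treating rivals' output as given): 445 - 4q_i - 2·Σ_{j≠i} q_j = 0.
With identical firms every q_j equals q_i, so Σ_{j≠i} q_j = 2q_i and 445 = 8q_i, giving q_i = 445/8.
Total output Q = 1335/8, so price P = 451 - 2·(1335/8) = 469/4.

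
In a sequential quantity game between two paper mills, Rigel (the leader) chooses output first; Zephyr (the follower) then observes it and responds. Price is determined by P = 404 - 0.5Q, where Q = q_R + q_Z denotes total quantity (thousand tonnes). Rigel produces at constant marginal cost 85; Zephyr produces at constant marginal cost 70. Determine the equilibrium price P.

161

The follower Zephyr best-responds to any q_R: π_Z = (404 - 0.5Q)q_Z - 70q_Z.
Follower FOC: 334 - (1/2)q_R - q_Z = 0, so q_Z(q_R) = (334 - (1/2)q_R).
Rigel substitutes q_Z(q_R) into its own profit: π_R = q_R(404 - (1/2)q_R - (334 - (1/2)q_R)/2) - 85q_R = (237 - (1/4)q_R)q_R - 85q_R.
The leader's first-order condition 152 - (1/2)q_R = 0 yields q_R = 304.
Then q_Z = (334 - (1/2)·304) = 182.
Total output Q = 486, so price P = 404 - (1/2)·486 = 161.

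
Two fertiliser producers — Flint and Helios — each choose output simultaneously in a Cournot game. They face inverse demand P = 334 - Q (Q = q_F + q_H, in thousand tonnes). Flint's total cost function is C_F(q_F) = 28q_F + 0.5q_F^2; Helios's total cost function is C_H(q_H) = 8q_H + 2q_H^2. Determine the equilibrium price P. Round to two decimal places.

Flint's profit: π_F = (334 - Q)q_F - (28q_F + (1/2)q_F²). Setting ∂π_F/∂q_F = 0: 306 - 3q_F - (q_H) = 0.
Helios's profit: π_H = (334 - Q)q_H - (8q_H + 2q_H²). Setting ∂π_H/∂q_H = 0: 326 - 6q_H - (q_F) = 0.
Best responses: q_F = (306 - q_H)/3, q_H = (326 - q_F)/6.
Solving the pair: q_F = 1510/17, q_H = 672/17.
Total output Q = 128.3529, so price P = 334 - 128.3529 = 205.6471.

205.65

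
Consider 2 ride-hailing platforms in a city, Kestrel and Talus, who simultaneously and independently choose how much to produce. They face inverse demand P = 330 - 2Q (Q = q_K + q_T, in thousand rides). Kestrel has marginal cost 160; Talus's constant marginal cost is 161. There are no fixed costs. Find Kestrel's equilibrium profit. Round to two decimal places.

Kestrel's profit: π_K = (330 - 2Q)q_K - (160q_K). Setting ∂π_K/∂q_K = 0: 170 - 4q_K - 2(q_T) = 0.
Talus's profit: π_T = (330 - 2Q)q_T - (161q_T). Setting ∂π_T/∂q_T = 0: 169 - 4q_T - 2(q_K) = 0.
Best responses: q_K = (170 - 2q_T)/4, q_T = (169 - 2q_K)/4.
Solving the pair: q_K = 57/2, q_T = 28.
Price P = 330 - 2·(113/2) = 217.
Kestrel's profit: (217 - 160)·(57/2) = 1624.5000.

1624.50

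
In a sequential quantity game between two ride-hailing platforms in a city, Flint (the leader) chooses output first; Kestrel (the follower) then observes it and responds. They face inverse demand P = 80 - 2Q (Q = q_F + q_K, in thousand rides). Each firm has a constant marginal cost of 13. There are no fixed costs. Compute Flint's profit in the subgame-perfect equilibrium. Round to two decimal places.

Solve by backward induction. Given q_F, the follower Kestrel maximises π_K = (80 - 2q_F - 2q_K)q_K - 13q_K.
Follower FOC: 67 - 2q_F - 4q_K = 0, so q_K(q_F) = (67 - 2q_F)/4.
Flint substitutes q_K(q_F) into its own profit: π_F = q_F(80 - 2q_F - (67 - 2q_F)/2) - 13q_F = (93/2 - q_F)q_F - 13q_F.
Leader FOC: 67/2 - 2q_F = 0, so q_F = 67/4.
Then q_K = (67 - 2·(67/4))/4 = 67/8.
Price P = 80 - 2·(201/8) = 119/4.
Flint's profit: (119/4 - 13)·(67/4) = 280.5625.

280.56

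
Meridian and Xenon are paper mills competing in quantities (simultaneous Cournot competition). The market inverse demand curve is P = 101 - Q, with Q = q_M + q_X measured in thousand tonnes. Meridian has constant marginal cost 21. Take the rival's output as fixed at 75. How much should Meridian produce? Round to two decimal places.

With the rival's output fixed at 75, Meridian's profit is π_M = (101 - 75 - q_M)q_M - (21q_M) = (26 - q_M)q_M - (21q_M).
∂π_M/∂q_M = 5 - 2q_M = 0, so q_M = 5/2.

2.50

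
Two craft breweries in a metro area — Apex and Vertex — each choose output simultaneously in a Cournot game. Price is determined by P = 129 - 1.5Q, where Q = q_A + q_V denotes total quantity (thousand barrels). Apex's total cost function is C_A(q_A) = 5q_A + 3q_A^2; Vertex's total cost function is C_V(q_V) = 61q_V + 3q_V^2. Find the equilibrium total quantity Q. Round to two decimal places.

Apex's profit: π_A = (129 - 1.5Q)q_A - (5q_A + 3q_A²). Setting ∂π_A/∂q_A = 0: 124 - 9q_A - (3/2)(q_V) = 0.
Vertex's profit: π_V = (129 - 1.5Q)q_V - (61q_V + 3q_V²). Setting ∂π_V/∂q_V = 0: 68 - 9q_V - (3/2)(q_A) = 0.
Best responses: q_A = (124 - (3/2)q_V)/9, q_V = (68 - (3/2)q_A)/9.
Substituting one into the other gives q_A = 1352/105 and q_V = 568/105.
Total output Q = 1352/105 + 568/105 = 128/7.

18.29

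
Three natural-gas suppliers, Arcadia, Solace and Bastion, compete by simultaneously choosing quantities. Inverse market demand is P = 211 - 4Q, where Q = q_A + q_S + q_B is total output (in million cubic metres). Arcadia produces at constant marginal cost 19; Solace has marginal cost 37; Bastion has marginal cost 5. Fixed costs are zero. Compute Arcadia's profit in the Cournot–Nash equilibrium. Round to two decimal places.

Arcadia's profit: π_A = (211 - 4Q)q_A - (19q_A). Setting ∂π_A/∂q_A = 0: 192 - 8q_A - 4(q_S + q_B) = 0.
Solace's first-order condition: 174 - 8q_S - 4(q_A + q_B) = 0.
Bastion's first-order condition: 206 - 8q_B - 4(q_A + q_S) = 0.
Adding the 3 conditions: 572 − 8Q − 8Q = 0, i.e. Q = 143/4.
Back-substituting: q_A = (192 − 143)/4 = 49/4, q_S = (174 − 143)/4 = 31/4, q_B = (206 − 143)/4 = 63/4.
Price P = 211 - 4·(143/4) = 68.
Arcadia's profit: (68 - 19)·(49/4) = 600.2500.

600.25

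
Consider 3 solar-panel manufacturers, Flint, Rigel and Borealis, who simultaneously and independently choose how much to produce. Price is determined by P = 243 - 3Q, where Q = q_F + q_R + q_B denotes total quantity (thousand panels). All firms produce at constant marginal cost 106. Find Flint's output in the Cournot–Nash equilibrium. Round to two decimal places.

Each firm earns π_i = (243 - 3Q)q_i - 106q_i.
First-order condition (treating rivals' output as given): 137 - 6q_i - 3·Σ_{j≠i} q_j = 0.
By symmetry each firm produces the same amount; substituting Σ_{j≠i} q_j = 2q_i yields q_i = 137/12.

11.42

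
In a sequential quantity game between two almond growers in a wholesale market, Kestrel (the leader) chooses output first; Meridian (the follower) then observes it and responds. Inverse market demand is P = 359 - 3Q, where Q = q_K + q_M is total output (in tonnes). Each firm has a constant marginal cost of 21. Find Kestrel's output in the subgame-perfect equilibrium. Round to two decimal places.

The follower Meridian best-responds to any q_K: π_M = (359 - 3Q)q_M - 21q_M.
Follower FOC: 338 - 3q_K - 6q_M = 0, so q_M(q_K) = (338 - 3q_K)/6.
The leader anticipates this reaction. Substituting into P = 359 - 3Q gives P = 190 - (3/2)q_K, so π_K = (190 - (3/2)q_K)q_K - 21q_K.
Leader FOC: 169 - 3q_K = 0, so q_K = 169/3.
Then q_M = (338 - 3·(169/3))/6 = 169/6.

56.33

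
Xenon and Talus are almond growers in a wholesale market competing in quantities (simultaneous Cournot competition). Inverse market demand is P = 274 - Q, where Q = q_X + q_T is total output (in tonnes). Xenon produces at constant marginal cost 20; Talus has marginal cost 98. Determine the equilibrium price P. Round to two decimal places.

Xenon's profit: π_X = (274 - Q)q_X - (20q_X). Setting ∂π_X/∂q_X = 0: 254 - 2q_X - (q_T) = 0.
Talus's profit: π_T = (274 - Q)q_T - (98q_T). Setting ∂π_T/∂q_T = 0: 176 - 2q_T - (q_X) = 0.
So q_X = (254 - q_T)/2 and q_T = (176 - q_X)/2.
Solving the pair: q_X = 332/3, q_T = 98/3.
Total output Q = 430/3, so price P = 274 - 430/3 = 392/3.

130.67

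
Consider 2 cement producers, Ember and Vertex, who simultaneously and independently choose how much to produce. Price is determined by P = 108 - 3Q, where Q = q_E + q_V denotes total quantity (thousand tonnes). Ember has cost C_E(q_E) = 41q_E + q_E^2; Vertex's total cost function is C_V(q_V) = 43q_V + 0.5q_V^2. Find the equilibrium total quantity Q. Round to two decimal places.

12.62

Ember's profit: π_E = (108 - 3Q)q_E - (41q_E + q_E²). Setting ∂π_E/∂q_E = 0: 67 - 8q_E - 3(q_V) = 0.
Vertex's first-order condition: 65 - 7q_V - 3(q_E) = 0.
Best responses: q_E = (67 - 3q_V)/8, q_V = (65 - 3q_E)/7.
Substituting one into the other gives q_E = 274/47 and q_V = 319/47.
Total output Q = 274/47 + 319/47 = 593/47.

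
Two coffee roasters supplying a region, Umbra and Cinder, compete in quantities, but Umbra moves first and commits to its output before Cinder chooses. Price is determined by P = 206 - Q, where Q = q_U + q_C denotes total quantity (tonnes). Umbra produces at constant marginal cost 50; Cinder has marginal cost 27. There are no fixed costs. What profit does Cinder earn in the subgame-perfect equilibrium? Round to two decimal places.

Solve by backward induction. Given q_U, the follower Cinder maximises π_C = (206 - q_U - q_C)q_C - 27q_C.
∂π_C/∂q_C = 179 - q_U - 2q_C = 0 gives the reaction function q_C = (179 - q_U)/2.
The leader anticipates this reaction. Substituting into P = 206 - Q gives P = 233/2 - (1/2)q_U, so π_U = (233/2 - (1/2)q_U)q_U - 50q_U.
Maximising: ∂π_U/∂q_U = 133/2 - q_U = 0, giving q_U = 133/2.
Then q_C = (179 - 133/2)/2 = 225/4.
Price P = 206 - 491/4 = 333/4.
Cinder's profit: (333/4 - 27)·(225/4) = 3164.0625.

3164.06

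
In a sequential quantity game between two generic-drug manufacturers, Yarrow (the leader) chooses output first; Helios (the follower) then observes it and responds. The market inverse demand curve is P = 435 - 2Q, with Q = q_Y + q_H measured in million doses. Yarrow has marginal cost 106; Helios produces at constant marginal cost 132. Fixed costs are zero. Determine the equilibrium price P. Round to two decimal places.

194.75

The follower Helios best-responds to any q_Y: π_H = (435 - 2Q)q_H - 132q_H.
Setting the follower's marginal profit to zero, 303 - 2q_Y - 4q_H = 0, i.e. q_H = (303 - 2q_Y)/4.
The leader anticipates this reaction. Substituting into P = 435 - 2Q gives P = 567/2 - q_Y, so π_Y = (567/2 - q_Y)q_Y - 106q_Y.
The leader's first-order condition 355/2 - 2q_Y = 0 yields q_Y = 355/4.
Then q_H = (303 - 2·(355/4))/4 = 251/8.
Total output Q = 961/8, so price P = 435 - 2·(961/8) = 779/4.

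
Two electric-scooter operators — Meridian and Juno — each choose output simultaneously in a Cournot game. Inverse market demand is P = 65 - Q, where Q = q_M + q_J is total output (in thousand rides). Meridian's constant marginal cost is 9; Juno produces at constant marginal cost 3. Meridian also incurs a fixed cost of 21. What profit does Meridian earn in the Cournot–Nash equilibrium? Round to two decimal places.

256.78

Meridian's profit: π_M = (65 - Q)q_M - (9q_M). Setting ∂π_M/∂q_M = 0: 56 - 2q_M - (q_J) = 0.
Juno's first-order condition: 62 - 2q_J - (q_M) = 0.
Best responses: q_M = (56 - q_J)/2, q_J = (62 - q_M)/2.
Solving the pair: q_M = 50/3, q_J = 68/3.
Price P = 65 - 118/3 = 77/3.
Meridian's profit: (77/3 - 9)·(50/3) - 21 = 256.7778.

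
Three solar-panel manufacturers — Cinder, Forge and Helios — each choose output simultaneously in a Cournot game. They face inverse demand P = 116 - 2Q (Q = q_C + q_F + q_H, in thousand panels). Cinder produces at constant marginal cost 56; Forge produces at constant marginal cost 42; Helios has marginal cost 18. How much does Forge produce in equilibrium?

8

Cinder's profit: π_C = (116 - 2Q)q_C - (56q_C). Setting ∂π_C/∂q_C = 0: 60 - 4q_C - 2(q_F + q_H) = 0.
Forge's profit: π_F = (116 - 2Q)q_F - (42q_F). Setting ∂π_F/∂q_F = 0: 74 - 4q_F - 2(q_C + q_H) = 0.
Helios's first-order condition: 98 - 4q_H - 2(q_C + q_F) = 0.
Summing all 3 equations gives 232 − 8Q = 0, hence Q = 29.
Back-substituting: q_C = (60 − 58)/2 = 1, q_F = (74 − 58)/2 = 8, q_H = (98 − 58)/2 = 20.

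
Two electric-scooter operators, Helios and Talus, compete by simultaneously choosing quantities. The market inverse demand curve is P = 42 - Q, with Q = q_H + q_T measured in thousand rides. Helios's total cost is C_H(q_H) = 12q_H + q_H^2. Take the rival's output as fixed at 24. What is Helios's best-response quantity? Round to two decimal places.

1.50

With the rival's output fixed at 24, Helios's profit is π_H = (42 - 24 - q_H)q_H - (12q_H + q_H²) = (18 - q_H)q_H - (12q_H + q_H²).
∂π_H/∂q_H = 6 - 4q_H = 0, so q_H = 3/2.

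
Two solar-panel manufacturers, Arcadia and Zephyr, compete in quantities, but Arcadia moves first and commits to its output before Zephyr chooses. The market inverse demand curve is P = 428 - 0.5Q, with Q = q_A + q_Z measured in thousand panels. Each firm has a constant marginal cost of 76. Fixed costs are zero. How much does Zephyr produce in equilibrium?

176

The follower Zephyr best-responds to any q_A: π_Z = (428 - 0.5Q)q_Z - 76q_Z.
Follower FOC: 352 - (1/2)q_A - q_Z = 0, so q_Z(q_A) = (352 - (1/2)q_A).
The leader anticipates this reaction. Substituting into P = 428 - 0.5Q gives P = 252 - (1/4)q_A, so π_A = (252 - (1/4)q_A)q_A - 76q_A.
Leader FOC: 176 - (1/2)q_A = 0, so q_A = 352.
Then q_Z = (352 - (1/2)·352) = 176.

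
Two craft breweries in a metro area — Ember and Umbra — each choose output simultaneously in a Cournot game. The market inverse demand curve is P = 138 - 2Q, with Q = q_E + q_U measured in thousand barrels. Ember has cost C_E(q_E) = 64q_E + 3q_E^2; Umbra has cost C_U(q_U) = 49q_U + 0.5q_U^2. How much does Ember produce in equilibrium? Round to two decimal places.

4.17

Ember's profit: π_E = (138 - 2Q)q_E - (64q_E + 3q_E²). Setting ∂π_E/∂q_E = 0: 74 - 10q_E - 2(q_U) = 0.
Umbra's first-order condition: 89 - 5q_U - 2(q_E) = 0.
Rearranging gives the reaction functions q_E = (74 - 2q_U)/10 and q_U = (89 - 2q_E)/5.
Solving the pair: q_E = 96/23, q_U = 371/23.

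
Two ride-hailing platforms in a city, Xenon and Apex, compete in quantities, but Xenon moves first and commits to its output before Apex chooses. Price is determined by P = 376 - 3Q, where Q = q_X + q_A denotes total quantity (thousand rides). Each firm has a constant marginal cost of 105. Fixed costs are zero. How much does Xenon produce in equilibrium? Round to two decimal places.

The follower Apex best-responds to any q_X: π_A = (376 - 3Q)q_A - 105q_A.
Setting the follower's marginal profit to zero, 271 - 3q_X - 6q_A = 0, i.e. q_A = (271 - 3q_X)/6.
The leader anticipates this reaction. Substituting into P = 376 - 3Q gives P = 481/2 - (3/2)q_X, so π_X = (481/2 - (3/2)q_X)q_X - 105q_X.
Maximising: ∂π_X/∂q_X = 271/2 - 3q_X = 0, giving q_X = 271/6.
Then q_A = (271 - 3·(271/6))/6 = 271/12.

45.17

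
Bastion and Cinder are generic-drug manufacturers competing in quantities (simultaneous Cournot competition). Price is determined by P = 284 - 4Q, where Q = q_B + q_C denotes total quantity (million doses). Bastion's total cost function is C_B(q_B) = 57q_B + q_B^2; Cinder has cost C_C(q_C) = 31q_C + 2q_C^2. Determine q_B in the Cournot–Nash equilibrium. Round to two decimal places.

16.46

Bastion's profit: π_B = (284 - 4Q)q_B - (57q_B + q_B²). Setting ∂π_B/∂q_B = 0: 227 - 10q_B - 4(q_C) = 0.
Cinder's profit: π_C = (284 - 4Q)q_C - (31q_C + 2q_C²). Setting ∂π_C/∂q_C = 0: 253 - 12q_C - 4(q_B) = 0.
So q_B = (227 - 4q_C)/10 and q_C = (253 - 4q_B)/12.
Solving the pair: q_B = 214/13, q_C = 811/52.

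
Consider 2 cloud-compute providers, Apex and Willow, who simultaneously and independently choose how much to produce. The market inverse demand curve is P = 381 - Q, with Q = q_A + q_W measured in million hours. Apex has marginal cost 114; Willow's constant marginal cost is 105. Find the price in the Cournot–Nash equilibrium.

Apex's profit: π_A = (381 - Q)q_A - (114q_A). Setting ∂π_A/∂q_A = 0: 267 - 2q_A - (q_W) = 0.
Willow's first-order condition: 276 - 2q_W - (q_A) = 0.
Rearranging gives the reaction functions q_A = (267 - q_W)/2 and q_W = (276 - q_A)/2.
Substituting one into the other gives q_A = 86 and q_W = 95.
Total output Q = 181, so price P = 381 - 181 = 200.

200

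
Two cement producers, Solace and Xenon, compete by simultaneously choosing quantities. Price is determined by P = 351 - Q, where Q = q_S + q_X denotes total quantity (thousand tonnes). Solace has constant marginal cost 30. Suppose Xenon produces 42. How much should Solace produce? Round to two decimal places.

139.50

With the rival's output fixed at 42, Solace's profit is π_S = (351 - 42 - q_S)q_S - (30q_S) = (309 - q_S)q_S - (30q_S).
∂π_S/∂q_S = 279 - 2q_S = 0, so q_S = 279/2.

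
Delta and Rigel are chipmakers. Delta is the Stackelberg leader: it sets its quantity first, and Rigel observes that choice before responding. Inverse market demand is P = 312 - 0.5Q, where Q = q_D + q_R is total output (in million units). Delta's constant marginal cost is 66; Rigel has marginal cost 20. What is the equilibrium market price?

Solve by backward induction. Given q_D, the follower Rigel maximises π_R = (312 - (1/2)q_D - (1/2)q_R)q_R - 20q_R.
Follower FOC: 292 - (1/2)q_D - q_R = 0, so q_R(q_D) = (292 - (1/2)q_D).
The leader anticipates this reaction. Substituting into P = 312 - 0.5Q gives P = 166 - (1/4)q_D, so π_D = (166 - (1/4)q_D)q_D - 66q_D.
Maximising: ∂π_D/∂q_D = 100 - (1/2)q_D = 0, giving q_D = 200.
Then q_R = (292 - (1/2)·200) = 192.
Total output Q = 392, so price P = 312 - (1/2)·392 = 116.

116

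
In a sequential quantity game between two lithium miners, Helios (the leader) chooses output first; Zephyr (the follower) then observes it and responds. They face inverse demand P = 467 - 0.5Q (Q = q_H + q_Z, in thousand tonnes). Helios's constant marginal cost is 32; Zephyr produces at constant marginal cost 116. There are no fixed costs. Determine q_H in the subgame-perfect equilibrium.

Solve by backward induction. Given q_H, the follower Zephyr maximises π_Z = (467 - (1/2)q_H - (1/2)q_Z)q_Z - 116q_Z.
∂π_Z/∂q_Z = 351 - (1/2)q_H - q_Z = 0 gives the reaction function q_Z = (351 - (1/2)q_H).
Helios substitutes q_Z(q_H) into its own profit: π_H = q_H(467 - (1/2)q_H - (351 - (1/2)q_H)/2) - 32q_H = (583/2 - (1/4)q_H)q_H - 32q_H.
Leader FOC: 519/2 - (1/2)q_H = 0, so q_H = 519.
Then q_Z = (351 - (1/2)·519) = 183/2.

519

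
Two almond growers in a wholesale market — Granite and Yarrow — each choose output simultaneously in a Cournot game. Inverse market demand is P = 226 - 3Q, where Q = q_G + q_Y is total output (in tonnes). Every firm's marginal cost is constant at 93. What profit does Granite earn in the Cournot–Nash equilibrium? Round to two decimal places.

A representative firm's profit is π_i = q_i(226 - 3Q) - 93q_i.
First-order condition (treating rivals' output as given): 133 - 6q_i - 3q_j = 0.
With identical firms every q_j equals q_i, so q_j = q_i and 133 = 9q_i, giving q_i = 133/9.
Price P = 226 - 3·(266/9) = 412/3.
Granite's profit: (412/3 - 93)·(133/9) = 655.1481.

655.15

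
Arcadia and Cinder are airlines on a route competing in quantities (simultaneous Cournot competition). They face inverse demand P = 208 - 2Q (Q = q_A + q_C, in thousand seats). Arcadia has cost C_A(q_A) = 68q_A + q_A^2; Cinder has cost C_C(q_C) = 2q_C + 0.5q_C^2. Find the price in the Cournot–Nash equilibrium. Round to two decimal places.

112.31

Arcadia's profit: π_A = (208 - 2Q)q_A - (68q_A + q_A²). Setting ∂π_A/∂q_A = 0: 140 - 6q_A - 2(q_C) = 0.
Cinder's first-order condition: 206 - 5q_C - 2(q_A) = 0.
Best responses: q_A = (140 - 2q_C)/6, q_C = (206 - 2q_A)/5.
Solving the pair: q_A = 144/13, q_C = 478/13.
Total output Q = 622/13, so price P = 208 - 2·(622/13) = 1460/13.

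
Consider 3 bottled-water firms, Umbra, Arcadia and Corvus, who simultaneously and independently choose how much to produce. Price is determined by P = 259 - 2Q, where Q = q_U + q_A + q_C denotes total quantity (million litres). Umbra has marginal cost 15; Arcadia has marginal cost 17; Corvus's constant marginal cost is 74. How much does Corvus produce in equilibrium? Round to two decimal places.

8.63

Umbra's profit: π_U = (259 - 2Q)q_U - (15q_U). Setting ∂π_U/∂q_U = 0: 244 - 4q_U - 2(q_A + q_C) = 0.
Arcadia's first-order condition: 242 - 4q_A - 2(q_U + q_C) = 0.
Corvus's profit: π_C = (259 - 2Q)q_C - (74q_C). Setting ∂π_C/∂q_C = 0: 185 - 4q_C - 2(q_U + q_A) = 0.
Adding the 3 first-order conditions: 671 − 8Q = 0, so Q = 671/8.
Back-substituting: q_U = (244 − 671/4)/2 = 305/8, q_A = (242 − 671/4)/2 = 297/8, q_C = (185 − 671/4)/2 = 69/8.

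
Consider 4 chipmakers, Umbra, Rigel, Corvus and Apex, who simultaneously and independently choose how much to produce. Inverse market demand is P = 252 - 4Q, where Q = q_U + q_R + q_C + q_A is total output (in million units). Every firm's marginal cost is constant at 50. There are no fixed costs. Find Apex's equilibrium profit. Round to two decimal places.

408.04

Each firm earns π_i = (252 - 4Q)q_i - 50q_i.
First-order condition (treating rivals' output as given): 202 - 8q_i - 4·Σ_{j≠i} q_j = 0.
By symmetry each firm produces the same amount; substituting Σ_{j≠i} q_j = 3q_i yields q_i = 202/20 = 101/10.
Price P = 252 - 4·(202/5) = 452/5.
Apex's profit: (452/5 - 50)·(101/10) = 408.0400.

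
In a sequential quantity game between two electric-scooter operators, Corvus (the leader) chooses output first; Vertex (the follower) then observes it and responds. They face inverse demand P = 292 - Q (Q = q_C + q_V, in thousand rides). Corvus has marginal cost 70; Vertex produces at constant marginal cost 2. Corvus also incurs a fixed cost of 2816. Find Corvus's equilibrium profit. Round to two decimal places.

148.50

The follower Vertex best-responds to any q_C: π_V = (292 - Q)q_V - 2q_V.
Follower FOC: 290 - q_C - 2q_V = 0, so q_V(q_C) = (290 - q_C)/2.
The leader anticipates this reaction. Substituting into P = 292 - Q gives P = 147 - (1/2)q_C, so π_C = (147 - (1/2)q_C)q_C - 70q_C.
Maximising: ∂π_C/∂q_C = 77 - q_C = 0, giving q_C = 77.
Then q_V = (290 - 77)/2 = 213/2.
Price P = 292 - 367/2 = 217/2.
Corvus's profit: (217/2 - 70)·77 - 2816 = 297/2.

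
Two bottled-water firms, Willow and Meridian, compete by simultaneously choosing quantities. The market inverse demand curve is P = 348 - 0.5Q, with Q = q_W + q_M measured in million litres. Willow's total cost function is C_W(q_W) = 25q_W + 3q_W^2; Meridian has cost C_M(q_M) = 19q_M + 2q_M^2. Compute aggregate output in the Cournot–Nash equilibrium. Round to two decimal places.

103.37

Willow's profit: π_W = (348 - 0.5Q)q_W - (25q_W + 3q_W²). Setting ∂π_W/∂q_W = 0: 323 - 7q_W - (1/2)(q_M) = 0.
Meridian's profit: π_M = (348 - 0.5Q)q_M - (19q_M + 2q_M²). Setting ∂π_M/∂q_M = 0: 329 - 5q_M - (1/2)(q_W) = 0.
Rearranging gives the reaction functions q_W = (323 - (1/2)q_M)/7 and q_M = (329 - (1/2)q_W)/5.
Substituting one into the other gives q_W = 41.7410 and q_M = 61.6259.
Total output Q = 41.7410 + 61.6259 = 103.3669.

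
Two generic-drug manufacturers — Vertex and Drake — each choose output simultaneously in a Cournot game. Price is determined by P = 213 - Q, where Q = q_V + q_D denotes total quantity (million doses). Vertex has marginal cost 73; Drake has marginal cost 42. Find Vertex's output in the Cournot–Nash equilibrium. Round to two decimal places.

36.33

Vertex's profit: π_V = (213 - Q)q_V - (73q_V). Setting ∂π_V/∂q_V = 0: 140 - 2q_V - (q_D) = 0.
Drake's first-order condition: 171 - 2q_D - (q_V) = 0.
So q_V = (140 - q_D)/2 and q_D = (171 - q_V)/2.
Solving the pair: q_V = 109/3, q_D = 202/3.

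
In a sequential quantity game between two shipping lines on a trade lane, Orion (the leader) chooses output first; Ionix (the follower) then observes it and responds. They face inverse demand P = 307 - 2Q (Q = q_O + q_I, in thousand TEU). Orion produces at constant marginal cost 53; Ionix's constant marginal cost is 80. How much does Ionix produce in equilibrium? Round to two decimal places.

21.63

The follower Ionix best-responds to any q_O: π_I = (307 - 2Q)q_I - 80q_I.
∂π_I/∂q_I = 227 - 2q_O - 4q_I = 0 gives the reaction function q_I = (227 - 2q_O)/4.
Orion substitutes q_I(q_O) into its own profit: π_O = q_O(307 - 2q_O - (227 - 2q_O)/2) - 53q_O = (387/2 - q_O)q_O - 53q_O.
Leader FOC: 281/2 - 2q_O = 0, so q_O = 281/4.
Then q_I = (227 - 2·(281/4))/4 = 173/8.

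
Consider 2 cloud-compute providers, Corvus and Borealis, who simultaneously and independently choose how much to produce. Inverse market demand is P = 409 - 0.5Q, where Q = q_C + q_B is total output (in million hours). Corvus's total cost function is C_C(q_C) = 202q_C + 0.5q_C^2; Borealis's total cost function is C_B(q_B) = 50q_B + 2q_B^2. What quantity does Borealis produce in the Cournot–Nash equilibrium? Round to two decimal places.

63.03

Corvus's profit: π_C = (409 - 0.5Q)q_C - (202q_C + (1/2)q_C²). Setting ∂π_C/∂q_C = 0: 207 - 2q_C - (1/2)(q_B) = 0.
Borealis's profit: π_B = (409 - 0.5Q)q_B - (50q_B + 2q_B²). Setting ∂π_B/∂q_B = 0: 359 - 5q_B - (1/2)(q_C) = 0.
Best responses: q_C = (207 - (1/2)q_B)/2, q_B = (359 - (1/2)q_C)/5.
Solving the pair: q_C = 87.7436, q_B = 63.0256.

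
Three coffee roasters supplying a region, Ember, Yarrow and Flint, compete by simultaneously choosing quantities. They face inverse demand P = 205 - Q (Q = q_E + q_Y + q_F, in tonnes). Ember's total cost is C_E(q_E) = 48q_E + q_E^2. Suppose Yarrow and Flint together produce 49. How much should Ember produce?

With rivals' combined output fixed at 49, Ember's profit is π_E = (205 - 49 - q_E)q_E - (48q_E + q_E²) = (156 - q_E)q_E - (48q_E + q_E²).
∂π_E/∂q_E = 108 - 4q_E = 0, so q_E = 27.

27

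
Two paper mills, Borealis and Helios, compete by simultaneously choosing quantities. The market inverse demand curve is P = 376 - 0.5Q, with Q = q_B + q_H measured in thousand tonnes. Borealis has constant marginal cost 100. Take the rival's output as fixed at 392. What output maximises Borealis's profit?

80

With the rival's output fixed at 392, Borealis's profit is π_B = (376 - (1/2)·392 - (1/2)q_B)q_B - (100q_B) = (180 - (1/2)q_B)q_B - (100q_B).
∂π_B/∂q_B = 80 - q_B = 0, so q_B = 80.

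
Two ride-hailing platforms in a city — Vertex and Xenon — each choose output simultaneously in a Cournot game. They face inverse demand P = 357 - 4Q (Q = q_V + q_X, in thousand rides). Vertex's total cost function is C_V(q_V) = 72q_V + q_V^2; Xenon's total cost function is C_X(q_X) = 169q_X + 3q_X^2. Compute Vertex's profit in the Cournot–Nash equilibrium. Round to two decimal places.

3409.42

Vertex's profit: π_V = (357 - 4Q)q_V - (72q_V + q_V²). Setting ∂π_V/∂q_V = 0: 285 - 10q_V - 4(q_X) = 0.
Xenon's first-order condition: 188 - 14q_X - 4(q_V) = 0.
Rearranging gives the reaction functions q_V = (285 - 4q_X)/10 and q_X = (188 - 4q_V)/14.
Solving the pair: q_V = 1619/62, q_X = 185/31.
Price P = 357 - 4·(1989/62) = 228.6774.
Vertex's profit: 228.6774·(1619/62) - 72·(1619/62) - (1619/62)² = 3409.4186.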